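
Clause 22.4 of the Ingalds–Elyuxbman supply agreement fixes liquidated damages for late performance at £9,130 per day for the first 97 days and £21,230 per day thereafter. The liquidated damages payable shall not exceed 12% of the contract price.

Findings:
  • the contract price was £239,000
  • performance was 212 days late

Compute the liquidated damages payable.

First 97 days: 97 × £9,130 = £885,610
Remaining days: (212 − 97) × £21,230 = £2,441,450
Accrued per-day damages: £885,610 + £2,441,450 = £3,327,060
Cap: 12% of £239,000 = £28,680
Cap at £28,680: £3,327,060 exceeds the cap → £28,680

£28,680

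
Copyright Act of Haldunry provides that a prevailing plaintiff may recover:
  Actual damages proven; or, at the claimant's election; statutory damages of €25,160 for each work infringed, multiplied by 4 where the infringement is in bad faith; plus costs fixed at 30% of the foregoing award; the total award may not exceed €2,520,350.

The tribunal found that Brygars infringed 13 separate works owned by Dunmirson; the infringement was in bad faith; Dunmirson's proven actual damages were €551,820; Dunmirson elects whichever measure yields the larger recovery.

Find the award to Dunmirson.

€1,700,816

Statutory damages: 13 × €25,160 = €327,080
Multiplied by 4: 4 × €327,080 = €1,308,320
Greater of actual damages (€551,820) or enhanced statutory damages (€1,308,320): €1,308,320
Costs: 30% of €1,308,320 = €392,496
Award plus costs: €1,308,320 + €392,496 = €1,700,816
Cap at €2,520,350: €1,700,816 is within the cap, no reduction.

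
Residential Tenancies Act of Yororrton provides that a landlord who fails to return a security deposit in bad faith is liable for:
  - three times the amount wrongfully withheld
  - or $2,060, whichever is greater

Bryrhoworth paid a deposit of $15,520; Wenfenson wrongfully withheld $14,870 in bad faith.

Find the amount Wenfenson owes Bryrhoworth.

Trebled: 3 × $14,870 = $44,610
Minimum $2,060: $44,610 meets the minimum, no increase.

$44,610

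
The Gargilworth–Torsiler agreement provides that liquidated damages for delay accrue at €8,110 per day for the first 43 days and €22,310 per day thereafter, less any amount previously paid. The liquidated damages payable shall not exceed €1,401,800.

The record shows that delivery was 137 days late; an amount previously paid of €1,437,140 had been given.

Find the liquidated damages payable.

€1,008,730

First 43 days: 43 × €8,110 = €348,730
Remaining days: (137 − 43) × €22,310 = €2,097,140
Accrued per-day damages: €348,730 + €2,097,140 = €2,445,870
Less amount previously paid: €2,445,870 − €1,437,140 = €1,008,730
Cap at €1,401,800: €1,008,730 is within the cap, no reduction.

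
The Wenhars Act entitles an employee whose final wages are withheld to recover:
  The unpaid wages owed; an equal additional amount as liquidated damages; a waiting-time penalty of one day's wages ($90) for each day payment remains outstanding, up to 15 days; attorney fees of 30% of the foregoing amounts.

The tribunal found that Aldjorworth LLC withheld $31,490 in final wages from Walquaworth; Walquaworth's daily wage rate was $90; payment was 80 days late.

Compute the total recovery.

Total award: $83,629

Liquidated damages (equal amount): $31,490
Penalty days: min(80, 15) = 15
Waiting-time penalty: 15 × $90 = $1,350
Subtotal: $31,490 + $31,490 + $1,350 = $64,330
Attorney fees: 30% of $64,330 = $19,299
Total award: $64,330 + $19,299 = $83,629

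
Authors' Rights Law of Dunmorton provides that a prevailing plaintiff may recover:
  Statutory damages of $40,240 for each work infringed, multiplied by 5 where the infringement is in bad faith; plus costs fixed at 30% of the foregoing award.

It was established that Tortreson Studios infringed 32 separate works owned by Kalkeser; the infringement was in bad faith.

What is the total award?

Statutory damages: 32 × $40,240 = $1,287,680
Multiplied by 5: 5 × $1,287,680 = $6,438,400
Costs: 30% of $6,438,400 = $1,931,520
Award plus costs: $6,438,400 + $1,931,520 = $8,369,920

Award: $8,369,920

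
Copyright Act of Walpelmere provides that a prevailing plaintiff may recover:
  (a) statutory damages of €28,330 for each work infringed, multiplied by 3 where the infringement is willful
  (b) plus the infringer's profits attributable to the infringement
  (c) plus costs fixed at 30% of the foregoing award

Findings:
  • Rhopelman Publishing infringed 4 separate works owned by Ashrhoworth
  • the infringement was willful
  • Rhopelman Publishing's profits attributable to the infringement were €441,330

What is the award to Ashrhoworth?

€1,015,677

Statutory damages: 4 × €28,330 = €113,320
Trebled: 3 × €113,320 = €339,960
Combined award: €339,960 + €441,330 = €781,290
Costs: 30% of €781,290 = €234,387
Award plus costs: €781,290 + €234,387 = €1,015,677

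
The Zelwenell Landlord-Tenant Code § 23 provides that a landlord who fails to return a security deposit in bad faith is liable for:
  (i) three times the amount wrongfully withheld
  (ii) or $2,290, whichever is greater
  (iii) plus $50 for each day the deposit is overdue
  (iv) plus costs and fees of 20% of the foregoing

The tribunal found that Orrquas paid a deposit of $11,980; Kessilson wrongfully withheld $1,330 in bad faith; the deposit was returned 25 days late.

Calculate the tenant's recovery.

$6,288

Trebled: 3 × $1,330 = $3,990
Minimum $2,290: $3,990 meets the minimum, no increase.
Late-return penalty: 25 × $50 = $1,250
Damages plus late penalty: $3,990 + $1,250 = $5,240
Costs and fees: 20% of $5,240 = $1,048
Total recovery: $5,240 + $1,048 = $6,288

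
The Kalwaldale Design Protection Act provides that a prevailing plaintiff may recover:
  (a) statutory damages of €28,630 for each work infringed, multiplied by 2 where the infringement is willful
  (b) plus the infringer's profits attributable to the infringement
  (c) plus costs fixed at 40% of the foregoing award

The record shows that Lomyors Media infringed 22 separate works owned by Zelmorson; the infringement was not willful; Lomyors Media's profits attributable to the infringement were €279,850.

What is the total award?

€1,273,594

Statutory damages: 22 × €28,630 = €629,860
Infringement not willful: no ×2 enhancement.
Combined award: €629,860 + €279,850 = €909,710
Costs: 40% of €909,710 = €363,884
Award plus costs: €909,710 + €363,884 = €1,273,594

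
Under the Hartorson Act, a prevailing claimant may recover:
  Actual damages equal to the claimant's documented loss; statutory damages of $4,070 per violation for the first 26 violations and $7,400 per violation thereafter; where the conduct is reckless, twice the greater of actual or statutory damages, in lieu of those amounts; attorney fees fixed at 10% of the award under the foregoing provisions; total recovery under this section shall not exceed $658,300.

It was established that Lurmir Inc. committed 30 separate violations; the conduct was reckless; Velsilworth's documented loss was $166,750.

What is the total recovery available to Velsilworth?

$366,850

First 26 violations: 26 × $4,070 = $105,820
Remaining violations: (30 − 26) × $7,400 = $29,600
Statutory damages: $105,820 + $29,600 = $135,420
Greater of actual damages ($166,750) or statutory damages ($135,420): $166,750
Doubled: 2 × $166,750 = $333,500
Attorney fees: 10% of $333,500 = $33,350
Total before cap: $333,500 + $33,350 = $366,850
Cap at $658,300: $366,850 is within the cap, no reduction.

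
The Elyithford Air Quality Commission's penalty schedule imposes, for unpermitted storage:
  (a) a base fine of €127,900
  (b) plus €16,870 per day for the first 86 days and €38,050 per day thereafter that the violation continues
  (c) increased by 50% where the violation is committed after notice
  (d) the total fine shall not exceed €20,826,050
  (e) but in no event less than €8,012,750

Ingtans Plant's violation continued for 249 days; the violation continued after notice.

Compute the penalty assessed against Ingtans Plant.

€11,671,305

First 86 days: 86 × €16,870 = €1,450,820
Remaining days: (249 − 86) × €38,050 = €6,202,150
Per-day component: €1,450,820 + €6,202,150 = €7,652,970
Base plus per-day: €127,900 + €7,652,970 = €7,780,870
Enhancement: 50% of €7,780,870 = €3,890,435
Enhanced fine: €7,780,870 + €3,890,435 = €11,671,305
Cap at €20,826,050: €11,671,305 is within the cap, no reduction.
Minimum €8,012,750: €11,671,305 meets the minimum, no increase.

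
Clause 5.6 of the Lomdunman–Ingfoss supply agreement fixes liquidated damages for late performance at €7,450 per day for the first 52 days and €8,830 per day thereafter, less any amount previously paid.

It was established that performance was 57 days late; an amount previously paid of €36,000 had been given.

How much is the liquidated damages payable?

First 52 days: 52 × €7,450 = €387,400
Remaining days: (57 − 52) × €8,830 = €44,150
Accrued per-day damages: €387,400 + €44,150 = €431,550
Less amount previously paid: €431,550 − €36,000 = €395,550

Liquidated damages: €395,550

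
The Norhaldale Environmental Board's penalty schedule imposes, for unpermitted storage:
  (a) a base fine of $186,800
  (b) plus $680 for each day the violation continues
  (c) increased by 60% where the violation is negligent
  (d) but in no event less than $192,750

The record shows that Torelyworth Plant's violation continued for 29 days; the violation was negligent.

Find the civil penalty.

Per-day component: 29 × $680 = $19,720
Base plus per-day: $186,800 + $19,720 = $206,520
Enhancement: 60% of $206,520 = $123,912
Enhanced fine: $206,520 + $123,912 = $330,432
Minimum $192,750: $330,432 meets the minimum, no increase.

$330,432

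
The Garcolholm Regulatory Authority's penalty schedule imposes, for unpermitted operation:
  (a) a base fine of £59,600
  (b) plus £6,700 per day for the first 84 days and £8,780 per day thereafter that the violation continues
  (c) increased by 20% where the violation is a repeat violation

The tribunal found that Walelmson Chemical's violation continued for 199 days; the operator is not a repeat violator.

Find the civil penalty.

First 84 days: 84 × £6,700 = £562,800
Remaining days: (199 − 84) × £8,780 = £1,009,700
Per-day component: £562,800 + £1,009,700 = £1,572,500
Base plus per-day: £59,600 + £1,572,500 = £1,632,100
The operator is not a repeat violator: no 20% increase.

£1,632,100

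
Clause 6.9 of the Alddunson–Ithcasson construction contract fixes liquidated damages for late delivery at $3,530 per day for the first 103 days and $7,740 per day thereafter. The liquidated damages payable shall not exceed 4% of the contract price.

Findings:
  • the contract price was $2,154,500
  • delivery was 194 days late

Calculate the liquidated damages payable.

$86,180

First 103 days: 103 × $3,530 = $363,590
Remaining days: (194 − 103) × $7,740 = $704,340
Accrued per-day damages: $363,590 + $704,340 = $1,067,930
Cap: 4% of $2,154,500 = $86,180
Cap at $86,180: $1,067,930 exceeds the cap → $86,180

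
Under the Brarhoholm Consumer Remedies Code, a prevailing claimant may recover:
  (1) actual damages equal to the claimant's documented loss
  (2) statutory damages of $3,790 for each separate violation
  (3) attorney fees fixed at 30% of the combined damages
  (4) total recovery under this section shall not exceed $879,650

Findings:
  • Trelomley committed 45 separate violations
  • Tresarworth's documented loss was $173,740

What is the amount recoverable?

Total recovery: $447,577

Statutory damages: 45 × $3,790 = $170,550
Combined damages: $173,740 + $170,550 = $344,290
Attorney fees: 30% of $344,290 = $103,287
Total before cap: $344,290 + $103,287 = $447,577
Cap at $879,650: $447,577 is within the cap, no reduction.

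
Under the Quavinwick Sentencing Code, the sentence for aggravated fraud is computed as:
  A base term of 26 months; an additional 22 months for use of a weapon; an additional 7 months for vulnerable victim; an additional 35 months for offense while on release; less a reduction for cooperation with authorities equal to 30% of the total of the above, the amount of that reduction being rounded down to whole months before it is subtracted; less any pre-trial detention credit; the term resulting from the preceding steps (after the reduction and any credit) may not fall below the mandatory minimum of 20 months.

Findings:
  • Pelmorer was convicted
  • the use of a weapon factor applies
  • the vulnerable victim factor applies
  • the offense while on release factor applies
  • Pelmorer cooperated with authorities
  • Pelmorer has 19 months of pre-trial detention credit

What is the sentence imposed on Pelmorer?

Use of a weapon enhancement: +22 months
Vulnerable victim enhancement: +7 months
Offense while on release enhancement: +35 months
Adjusted term: 26 months + 22 months + 7 months + 35 months = 90 months
Cooperation with authorities reduction: 30% of 90 months = 27 months (rounded down)
After reduction: 90 − 27 = 63 months
Less pre-trial detention credit: 63 months − 19 months = 44 months
Minimum 20 months: 44 months meets the minimum, no increase.

44 months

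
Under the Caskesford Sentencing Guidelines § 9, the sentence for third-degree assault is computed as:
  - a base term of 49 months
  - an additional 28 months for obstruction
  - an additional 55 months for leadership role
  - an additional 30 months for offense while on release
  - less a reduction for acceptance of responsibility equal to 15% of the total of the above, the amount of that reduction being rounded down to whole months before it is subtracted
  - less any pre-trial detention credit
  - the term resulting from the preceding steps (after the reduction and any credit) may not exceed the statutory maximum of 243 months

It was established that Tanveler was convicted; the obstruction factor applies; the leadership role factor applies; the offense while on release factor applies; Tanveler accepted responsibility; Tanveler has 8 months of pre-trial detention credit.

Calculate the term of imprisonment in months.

130 months

Obstruction enhancement: +28 months
Leadership role enhancement: +55 months
Offense while on release enhancement: +30 months
Adjusted term: 49 months + 28 months + 55 months + 30 months = 162 months
Acceptance of responsibility reduction: 15% of 162 months = 24 months (rounded down)
After reduction: 162 − 24 = 138 months
Less pre-trial detention credit: 138 months − 8 months = 130 months
Cap at 243 months: 130 months is within the cap, no reduction.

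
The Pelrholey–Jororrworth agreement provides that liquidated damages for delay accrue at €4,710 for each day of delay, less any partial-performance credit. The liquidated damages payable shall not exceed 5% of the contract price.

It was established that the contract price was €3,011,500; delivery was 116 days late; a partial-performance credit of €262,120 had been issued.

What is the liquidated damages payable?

Liquidated damages: €150,575

Per-day damages: 116 × €4,710 = €546,360
Less partial-performance credit: €546,360 − €262,120 = €284,240
Cap: 5% of €3,011,500 = €150,575
Cap at €150,575: €284,240 exceeds the cap → €150,575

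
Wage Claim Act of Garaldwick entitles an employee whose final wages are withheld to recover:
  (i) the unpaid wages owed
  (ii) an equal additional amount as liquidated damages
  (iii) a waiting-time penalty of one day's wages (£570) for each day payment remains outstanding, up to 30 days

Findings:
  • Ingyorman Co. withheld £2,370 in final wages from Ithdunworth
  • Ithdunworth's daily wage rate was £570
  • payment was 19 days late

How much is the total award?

Liquidated damages (equal amount): £2,370
Penalty days: min(19, 30) = 19
Waiting-time penalty: 19 × £570 = £10,830
Total award: £2,370 + £2,370 + £10,830 = £15,570

£15,570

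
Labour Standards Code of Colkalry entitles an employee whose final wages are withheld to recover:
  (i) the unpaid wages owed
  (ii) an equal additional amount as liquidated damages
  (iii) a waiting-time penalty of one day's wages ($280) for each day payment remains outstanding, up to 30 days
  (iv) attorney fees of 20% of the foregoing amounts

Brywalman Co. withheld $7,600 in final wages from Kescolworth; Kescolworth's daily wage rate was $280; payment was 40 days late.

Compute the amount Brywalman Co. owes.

Liquidated damages (equal amount): $7,600
Penalty days: min(40, 30) = 30
Waiting-time penalty: 30 × $280 = $8,400
Subtotal: $7,600 + $7,600 + $8,400 = $23,600
Attorney fees: 20% of $23,600 = $4,720
Total award: $23,600 + $4,720 = $28,320

$28,320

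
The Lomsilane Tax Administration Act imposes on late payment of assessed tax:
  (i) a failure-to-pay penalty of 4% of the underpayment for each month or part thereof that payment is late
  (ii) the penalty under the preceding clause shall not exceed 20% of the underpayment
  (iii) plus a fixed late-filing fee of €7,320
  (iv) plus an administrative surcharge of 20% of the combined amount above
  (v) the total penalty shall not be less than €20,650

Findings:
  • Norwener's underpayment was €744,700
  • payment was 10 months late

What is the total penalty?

Accrued rate: 4% × 10 = 40%, capped at 20% → 20%
Failure-to-pay penalty: 20% of €744,700 = €148,940
Penalty before surcharge: €148,940 + €7,320 = €156,260
Administrative surcharge: 20% of €156,260 = €31,252
Total penalty: €156,260 + €31,252 = €187,512
Minimum €20,650: €187,512 meets the minimum, no increase.

€187,512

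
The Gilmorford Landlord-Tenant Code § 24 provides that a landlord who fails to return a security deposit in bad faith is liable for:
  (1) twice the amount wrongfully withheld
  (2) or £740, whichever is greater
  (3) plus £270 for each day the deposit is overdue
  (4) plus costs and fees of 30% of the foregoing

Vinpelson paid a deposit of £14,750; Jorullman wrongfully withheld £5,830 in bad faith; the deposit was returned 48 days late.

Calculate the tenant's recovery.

Doubled: 2 × £5,830 = £11,660
Minimum £740: £11,660 meets the minimum, no increase.
Late-return penalty: 48 × £270 = £12,960
Damages plus late penalty: £11,660 + £12,960 = £24,620
Costs and fees: 30% of £24,620 = £7,386
Total recovery: £24,620 + £7,386 = £32,006

£32,006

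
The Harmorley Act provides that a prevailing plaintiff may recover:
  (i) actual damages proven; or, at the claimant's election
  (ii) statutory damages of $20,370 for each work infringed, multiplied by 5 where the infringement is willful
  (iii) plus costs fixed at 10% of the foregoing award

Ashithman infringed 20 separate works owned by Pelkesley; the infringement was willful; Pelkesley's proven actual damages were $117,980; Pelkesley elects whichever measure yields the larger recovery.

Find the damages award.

Statutory damages: 20 × $20,370 = $407,400
Multiplied by 5: 5 × $407,400 = $2,037,000
Greater of actual damages ($117,980) or enhanced statutory damages ($2,037,000): $2,037,000
Costs: 10% of $2,037,000 = $203,700
Award plus costs: $2,037,000 + $203,700 = $2,240,700

$2,240,700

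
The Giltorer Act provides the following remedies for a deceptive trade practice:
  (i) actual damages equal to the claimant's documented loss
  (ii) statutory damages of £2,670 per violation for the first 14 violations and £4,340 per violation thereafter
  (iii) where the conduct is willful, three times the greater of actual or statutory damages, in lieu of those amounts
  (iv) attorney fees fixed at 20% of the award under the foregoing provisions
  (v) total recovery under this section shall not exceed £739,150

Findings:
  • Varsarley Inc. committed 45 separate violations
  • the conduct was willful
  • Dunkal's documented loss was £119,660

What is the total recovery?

First 14 violations: 14 × £2,670 = £37,380
Remaining violations: (45 − 14) × £4,340 = £134,540
Statutory damages: £37,380 + £134,540 = £171,920
Greater of actual damages (£119,660) or statutory damages (£171,920): £171,920
Trebled: 3 × £171,920 = £515,760
Attorney fees: 20% of £515,760 = £103,152
Total before cap: £515,760 + £103,152 = £618,912
Cap at £739,150: £618,912 is within the cap, no reduction.

£618,912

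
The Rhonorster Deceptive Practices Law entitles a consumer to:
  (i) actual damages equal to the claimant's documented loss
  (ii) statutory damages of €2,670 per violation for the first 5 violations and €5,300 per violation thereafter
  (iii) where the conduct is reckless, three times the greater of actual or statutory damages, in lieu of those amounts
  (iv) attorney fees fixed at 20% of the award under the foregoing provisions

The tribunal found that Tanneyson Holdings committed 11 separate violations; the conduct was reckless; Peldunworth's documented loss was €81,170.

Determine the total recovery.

€292,212

First 5 violations: 5 × €2,670 = €13,350
Remaining violations: (11 − 5) × €5,300 = €31,800
Statutory damages: €13,350 + €31,800 = €45,150
Greater of actual damages (€81,170) or statutory damages (€45,150): €81,170
Trebled: 3 × €81,170 = €243,510
Attorney fees: 20% of €243,510 = €48,702
Total recovery: €243,510 + €48,702 = €292,212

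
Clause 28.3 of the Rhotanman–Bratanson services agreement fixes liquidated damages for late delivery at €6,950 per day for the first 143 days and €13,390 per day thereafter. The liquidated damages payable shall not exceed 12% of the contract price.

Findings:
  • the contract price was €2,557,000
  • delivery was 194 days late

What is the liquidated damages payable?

€306,840

First 143 days: 143 × €6,950 = €993,850
Remaining days: (194 − 143) × €13,390 = €682,890
Accrued per-day damages: €993,850 + €682,890 = €1,676,740
Cap: 12% of €2,557,000 = €306,840
Cap at €306,840: €1,676,740 exceeds the cap → €306,840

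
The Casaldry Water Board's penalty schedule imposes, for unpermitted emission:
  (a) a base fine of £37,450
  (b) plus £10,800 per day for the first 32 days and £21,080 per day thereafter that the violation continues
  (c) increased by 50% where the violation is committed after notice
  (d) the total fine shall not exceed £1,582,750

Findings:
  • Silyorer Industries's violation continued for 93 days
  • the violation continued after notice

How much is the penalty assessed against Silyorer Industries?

£1,582,750

First 32 days: 32 × £10,800 = £345,600
Remaining days: (93 − 32) × £21,080 = £1,285,880
Per-day component: £345,600 + £1,285,880 = £1,631,480
Base plus per-day: £37,450 + £1,631,480 = £1,668,930
Enhancement: 50% of £1,668,930 = £834,465
Enhanced fine: £1,668,930 + £834,465 = £2,503,395
Cap at £1,582,750: £2,503,395 exceeds the cap → £1,582,750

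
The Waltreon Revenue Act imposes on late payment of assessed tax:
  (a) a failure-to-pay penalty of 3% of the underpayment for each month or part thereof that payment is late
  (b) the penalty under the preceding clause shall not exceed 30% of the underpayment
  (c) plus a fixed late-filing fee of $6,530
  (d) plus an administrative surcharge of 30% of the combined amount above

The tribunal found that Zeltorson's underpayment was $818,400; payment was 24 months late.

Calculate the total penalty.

Accrued rate: 3% × 24 = 72%, capped at 30% → 30%
Failure-to-pay penalty: 30% of $818,400 = $245,520
Penalty before surcharge: $245,520 + $6,530 = $252,050
Administrative surcharge: 30% of $252,050 = $75,615
Total penalty: $252,050 + $75,615 = $327,665

$327,665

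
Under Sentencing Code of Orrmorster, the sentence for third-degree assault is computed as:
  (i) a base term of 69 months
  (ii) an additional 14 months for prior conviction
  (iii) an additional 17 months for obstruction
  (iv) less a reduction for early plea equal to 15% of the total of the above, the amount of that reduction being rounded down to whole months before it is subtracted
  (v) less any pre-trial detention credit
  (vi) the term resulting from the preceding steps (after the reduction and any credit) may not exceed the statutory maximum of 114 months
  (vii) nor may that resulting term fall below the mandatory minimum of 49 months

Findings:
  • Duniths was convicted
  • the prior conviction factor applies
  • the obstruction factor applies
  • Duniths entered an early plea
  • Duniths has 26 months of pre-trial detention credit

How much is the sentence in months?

59 months

Prior conviction enhancement: +14 months
Obstruction enhancement: +17 months
Adjusted term: 69 months + 14 months + 17 months = 100 months
Early plea reduction: 15% of 100 months = 15 months (rounded down)
After reduction: 100 − 15 = 85 months
Less pre-trial detention credit: 85 months − 26 months = 59 months
Cap at 114 months: 59 months is within the cap, no reduction.
Minimum 49 months: 59 months meets the minimum, no increase.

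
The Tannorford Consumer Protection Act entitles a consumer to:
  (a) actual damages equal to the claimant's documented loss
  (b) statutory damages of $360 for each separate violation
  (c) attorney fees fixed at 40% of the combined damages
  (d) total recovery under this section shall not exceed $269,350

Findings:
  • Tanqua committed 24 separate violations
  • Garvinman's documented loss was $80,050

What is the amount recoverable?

$124,166

Statutory damages: 24 × $360 = $8,640
Combined damages: $80,050 + $8,640 = $88,690
Attorney fees: 40% of $88,690 = $35,476
Total before cap: $88,690 + $35,476 = $124,166
Cap at $269,350: $124,166 is within the cap, no reduction.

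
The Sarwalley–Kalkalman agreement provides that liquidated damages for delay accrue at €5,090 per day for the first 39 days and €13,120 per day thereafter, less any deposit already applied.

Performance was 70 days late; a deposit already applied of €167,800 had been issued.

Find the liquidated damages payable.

First 39 days: 39 × €5,090 = €198,510
Remaining days: (70 − 39) × €13,120 = €406,720
Accrued per-day damages: €198,510 + €406,720 = €605,230
Less deposit already applied: €605,230 − €167,800 = €437,430

€437,430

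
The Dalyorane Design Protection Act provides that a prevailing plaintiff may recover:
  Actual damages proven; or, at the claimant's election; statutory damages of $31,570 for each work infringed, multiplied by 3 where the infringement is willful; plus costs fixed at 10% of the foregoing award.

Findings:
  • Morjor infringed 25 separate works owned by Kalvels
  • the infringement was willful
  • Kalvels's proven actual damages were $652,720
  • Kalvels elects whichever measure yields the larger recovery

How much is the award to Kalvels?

$2,604,525

Statutory damages: 25 × $31,570 = $789,250
Trebled: 3 × $789,250 = $2,367,750
Greater of actual damages ($652,720) or enhanced statutory damages ($2,367,750): $2,367,750
Costs: 10% of $2,367,750 = $236,775
Award plus costs: $2,367,750 + $236,775 = $2,604,525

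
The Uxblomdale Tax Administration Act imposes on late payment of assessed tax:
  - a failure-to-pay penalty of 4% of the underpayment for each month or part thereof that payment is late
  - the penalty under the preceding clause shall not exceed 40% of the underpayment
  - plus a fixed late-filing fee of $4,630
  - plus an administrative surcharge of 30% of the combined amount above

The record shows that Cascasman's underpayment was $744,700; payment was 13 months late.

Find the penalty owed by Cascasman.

Accrued rate: 4% × 13 = 52%, capped at 40% → 40%
Failure-to-pay penalty: 40% of $744,700 = $297,880
Penalty before surcharge: $297,880 + $4,630 = $302,510
Administrative surcharge: 30% of $302,510 = $90,753
Total penalty: $302,510 + $90,753 = $393,263

$393,263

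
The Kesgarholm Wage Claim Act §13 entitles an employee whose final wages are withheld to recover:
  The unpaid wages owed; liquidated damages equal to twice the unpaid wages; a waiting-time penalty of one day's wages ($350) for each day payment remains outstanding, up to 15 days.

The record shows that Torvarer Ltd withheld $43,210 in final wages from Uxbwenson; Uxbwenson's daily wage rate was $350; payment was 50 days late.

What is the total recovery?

Doubled: 2 × $43,210 = $86,420
Penalty days: min(50, 15) = 15
Waiting-time penalty: 15 × $350 = $5,250
Total award: $43,210 + $86,420 + $5,250 = $134,880

$134,880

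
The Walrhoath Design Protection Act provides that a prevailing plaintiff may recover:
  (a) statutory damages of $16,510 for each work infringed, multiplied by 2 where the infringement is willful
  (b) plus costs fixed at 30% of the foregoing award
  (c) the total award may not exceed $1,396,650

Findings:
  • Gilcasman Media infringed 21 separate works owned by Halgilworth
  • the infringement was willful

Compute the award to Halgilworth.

$901,446

Statutory damages: 21 × $16,510 = $346,710
Doubled: 2 × $346,710 = $693,420
Costs: 30% of $693,420 = $208,026
Award plus costs: $693,420 + $208,026 = $901,446
Cap at $1,396,650: $901,446 is within the cap, no reduction.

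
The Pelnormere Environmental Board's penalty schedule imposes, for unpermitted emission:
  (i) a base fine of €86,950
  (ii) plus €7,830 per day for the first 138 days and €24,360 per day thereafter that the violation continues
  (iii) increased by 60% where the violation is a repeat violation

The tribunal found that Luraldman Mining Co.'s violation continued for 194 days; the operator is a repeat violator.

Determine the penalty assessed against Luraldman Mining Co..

€4,050,640

First 138 days: 138 × €7,830 = €1,080,540
Remaining days: (194 − 138) × €24,360 = €1,364,160
Per-day component: €1,080,540 + €1,364,160 = €2,444,700
Base plus per-day: €86,950 + €2,444,700 = €2,531,650
Enhancement: 60% of €2,531,650 = €1,518,990
Enhanced fine: €2,531,650 + €1,518,990 = €4,050,640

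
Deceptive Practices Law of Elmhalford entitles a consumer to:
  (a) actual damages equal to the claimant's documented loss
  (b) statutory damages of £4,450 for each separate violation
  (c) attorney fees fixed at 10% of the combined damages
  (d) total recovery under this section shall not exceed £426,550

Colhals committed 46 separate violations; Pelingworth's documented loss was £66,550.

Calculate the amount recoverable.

£298,375

Statutory damages: 46 × £4,450 = £204,700
Combined damages: £66,550 + £204,700 = £271,250
Attorney fees: 10% of £271,250 = £27,125
Total before cap: £271,250 + £27,125 = £298,375
Cap at £426,550: £298,375 is within the cap, no reduction.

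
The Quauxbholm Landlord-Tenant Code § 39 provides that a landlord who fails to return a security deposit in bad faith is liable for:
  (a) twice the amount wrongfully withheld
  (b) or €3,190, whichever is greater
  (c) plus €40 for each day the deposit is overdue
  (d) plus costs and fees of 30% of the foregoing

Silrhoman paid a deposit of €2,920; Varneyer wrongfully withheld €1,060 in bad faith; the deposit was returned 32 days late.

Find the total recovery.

Doubled: 2 × €1,060 = €2,120
Minimum €3,190: €2,120 is below the minimum → €3,190
Late-return penalty: 32 × €40 = €1,280
Damages plus late penalty: €3,190 + €1,280 = €4,470
Costs and fees: 30% of €4,470 = €1,341
Total recovery: €4,470 + €1,341 = €5,811

€5,811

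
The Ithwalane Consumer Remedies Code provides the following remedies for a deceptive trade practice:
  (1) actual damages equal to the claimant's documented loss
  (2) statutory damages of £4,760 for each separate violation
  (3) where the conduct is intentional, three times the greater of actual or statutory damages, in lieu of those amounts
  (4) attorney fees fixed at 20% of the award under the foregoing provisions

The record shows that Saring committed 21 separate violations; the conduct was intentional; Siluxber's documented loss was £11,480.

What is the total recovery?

Statutory damages: 21 × £4,760 = £99,960
Greater of actual damages (£11,480) or statutory damages (£99,960): £99,960
Trebled: 3 × £99,960 = £299,880
Attorney fees: 20% of £299,880 = £59,976
Total recovery: £299,880 + £59,976 = £359,856

£359,856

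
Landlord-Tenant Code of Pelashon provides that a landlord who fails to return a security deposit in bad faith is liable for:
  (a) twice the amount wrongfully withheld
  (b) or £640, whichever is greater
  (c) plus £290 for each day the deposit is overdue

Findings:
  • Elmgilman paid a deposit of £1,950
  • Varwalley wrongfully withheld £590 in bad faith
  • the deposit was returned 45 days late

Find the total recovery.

Recovery: £14,230

Doubled: 2 × £590 = £1,180
Minimum £640: £1,180 meets the minimum, no increase.
Late-return penalty: 45 × £290 = £13,050
Damages plus late penalty: £1,180 + £13,050 = £14,230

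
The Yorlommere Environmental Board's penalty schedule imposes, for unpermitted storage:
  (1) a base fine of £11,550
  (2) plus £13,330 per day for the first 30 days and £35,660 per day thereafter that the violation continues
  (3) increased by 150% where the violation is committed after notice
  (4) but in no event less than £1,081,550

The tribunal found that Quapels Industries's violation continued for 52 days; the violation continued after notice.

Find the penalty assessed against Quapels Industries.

£2,989,925

First 30 days: 30 × £13,330 = £399,900
Remaining days: (52 − 30) × £35,660 = £784,520
Per-day component: £399,900 + £784,520 = £1,184,420
Base plus per-day: £11,550 + £1,184,420 = £1,195,970
Enhancement: 150% of £1,195,970 = £1,793,955
Enhanced fine: £1,195,970 + £1,793,955 = £2,989,925
Minimum £1,081,550: £2,989,925 meets the minimum, no increase.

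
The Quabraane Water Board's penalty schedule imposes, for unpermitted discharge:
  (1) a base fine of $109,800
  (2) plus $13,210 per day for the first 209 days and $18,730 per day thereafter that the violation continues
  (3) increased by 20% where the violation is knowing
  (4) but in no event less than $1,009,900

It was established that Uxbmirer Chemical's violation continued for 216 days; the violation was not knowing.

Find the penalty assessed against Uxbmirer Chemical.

First 209 days: 209 × $13,210 = $2,760,890
Remaining days: (216 − 209) × $18,730 = $131,110
Per-day component: $2,760,890 + $131,110 = $2,892,000
Base plus per-day: $109,800 + $2,892,000 = $3,001,800
The violation was not knowing: no 20% increase.
Minimum $1,009,900: $3,001,800 meets the minimum, no increase.

$3,001,800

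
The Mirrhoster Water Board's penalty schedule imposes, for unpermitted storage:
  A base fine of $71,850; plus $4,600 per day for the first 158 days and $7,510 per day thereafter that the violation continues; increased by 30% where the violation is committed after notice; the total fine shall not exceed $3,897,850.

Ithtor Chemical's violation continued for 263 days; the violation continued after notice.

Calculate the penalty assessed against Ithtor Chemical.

Civil penalty: $2,063,360

First 158 days: 158 × $4,600 = $726,800
Remaining days: (263 − 158) × $7,510 = $788,550
Per-day component: $726,800 + $788,550 = $1,515,350
Base plus per-day: $71,850 + $1,515,350 = $1,587,200
Enhancement: 30% of $1,587,200 = $476,160
Enhanced fine: $1,587,200 + $476,160 = $2,063,360
Cap at $3,897,850: $2,063,360 is within the cap, no reduction.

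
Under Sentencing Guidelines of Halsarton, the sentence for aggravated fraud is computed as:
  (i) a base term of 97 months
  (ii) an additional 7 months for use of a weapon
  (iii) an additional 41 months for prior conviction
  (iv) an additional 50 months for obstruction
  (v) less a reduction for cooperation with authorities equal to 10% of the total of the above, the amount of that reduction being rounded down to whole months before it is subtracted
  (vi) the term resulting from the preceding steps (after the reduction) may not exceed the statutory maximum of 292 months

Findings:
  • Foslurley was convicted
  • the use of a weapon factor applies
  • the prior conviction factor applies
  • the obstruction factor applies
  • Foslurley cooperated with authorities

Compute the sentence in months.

176 months

Use of a weapon enhancement: +7 months
Prior conviction enhancement: +41 months
Obstruction enhancement: +50 months
Adjusted term: 97 months + 7 months + 41 months + 50 months = 195 months
Cooperation with authorities reduction: 10% of 195 months = 19 months (rounded down)
After reduction: 195 − 19 = 176 months
Cap at 292 months: 176 months is within the cap, no reduction.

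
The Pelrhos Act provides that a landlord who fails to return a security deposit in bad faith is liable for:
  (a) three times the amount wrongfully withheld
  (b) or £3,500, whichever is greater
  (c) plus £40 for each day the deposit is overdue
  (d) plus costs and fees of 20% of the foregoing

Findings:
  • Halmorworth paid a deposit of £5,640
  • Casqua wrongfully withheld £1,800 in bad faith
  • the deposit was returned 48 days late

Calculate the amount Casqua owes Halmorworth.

Trebled: 3 × £1,800 = £5,400
Minimum £3,500: £5,400 meets the minimum, no increase.
Late-return penalty: 48 × £40 = £1,920
Damages plus late penalty: £5,400 + £1,920 = £7,320
Costs and fees: 20% of £7,320 = £1,464
Total recovery: £7,320 + £1,464 = £8,784

£8,784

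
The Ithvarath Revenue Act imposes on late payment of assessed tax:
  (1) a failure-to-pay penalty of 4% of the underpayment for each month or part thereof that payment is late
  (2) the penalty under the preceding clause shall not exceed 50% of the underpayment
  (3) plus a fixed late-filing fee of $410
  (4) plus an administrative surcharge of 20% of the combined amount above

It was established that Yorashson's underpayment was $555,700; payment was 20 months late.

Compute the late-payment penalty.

$333,912

Accrued rate: 4% × 20 = 80%, capped at 50% → 50%
Failure-to-pay penalty: 50% of $555,700 = $277,850
Penalty before surcharge: $277,850 + $410 = $278,260
Administrative surcharge: 20% of $278,260 = $55,652
Total penalty: $278,260 + $55,652 = $333,912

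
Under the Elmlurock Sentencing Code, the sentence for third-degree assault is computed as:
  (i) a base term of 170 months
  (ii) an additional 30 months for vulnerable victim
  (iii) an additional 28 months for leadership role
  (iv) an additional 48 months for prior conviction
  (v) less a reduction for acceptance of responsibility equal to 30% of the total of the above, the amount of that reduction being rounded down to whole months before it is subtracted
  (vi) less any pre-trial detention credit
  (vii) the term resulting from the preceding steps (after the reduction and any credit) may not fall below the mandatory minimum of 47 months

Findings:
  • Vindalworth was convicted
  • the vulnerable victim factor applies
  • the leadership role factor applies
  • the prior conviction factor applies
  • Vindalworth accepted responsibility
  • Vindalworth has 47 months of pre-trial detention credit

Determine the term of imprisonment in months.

Vulnerable victim enhancement: +30 months
Leadership role enhancement: +28 months
Prior conviction enhancement: +48 months
Adjusted term: 170 months + 30 months + 28 months + 48 months = 276 months
Acceptance of responsibility reduction: 30% of 276 months = 82 months (rounded down)
After reduction: 276 − 82 = 194 months
Less pre-trial detention credit: 194 months − 47 months = 147 months
Minimum 47 months: 147 months meets the minimum, no increase.

147 months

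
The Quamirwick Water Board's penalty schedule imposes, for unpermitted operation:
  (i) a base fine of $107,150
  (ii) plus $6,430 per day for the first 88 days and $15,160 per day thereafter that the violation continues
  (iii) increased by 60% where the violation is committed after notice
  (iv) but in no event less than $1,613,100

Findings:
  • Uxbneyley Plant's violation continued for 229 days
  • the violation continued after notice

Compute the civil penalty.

First 88 days: 88 × $6,430 = $565,840
Remaining days: (229 − 88) × $15,160 = $2,137,560
Per-day component: $565,840 + $2,137,560 = $2,703,400
Base plus per-day: $107,150 + $2,703,400 = $2,810,550
Enhancement: 60% of $2,810,550 = $1,686,330
Enhanced fine: $2,810,550 + $1,686,330 = $4,496,880
Minimum $1,613,100: $4,496,880 meets the minimum, no increase.

$4,496,880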